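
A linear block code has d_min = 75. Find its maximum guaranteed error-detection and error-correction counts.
(a) Detection requires d_min ≥ e+1, so e ≤ d_min − 1 = 74.
(b) Correction requires d_min ≥ 2t+1, so t ≤ ⌊(d_min − 1)/2⌋ = ⌊74/2⌋ = 37.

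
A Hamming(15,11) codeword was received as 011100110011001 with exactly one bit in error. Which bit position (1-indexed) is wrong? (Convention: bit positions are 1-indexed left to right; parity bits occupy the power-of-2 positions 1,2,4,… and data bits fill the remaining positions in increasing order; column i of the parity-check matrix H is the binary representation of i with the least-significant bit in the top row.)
Syndrome s = H · r^T (mod 2), r = 011100110011001:
  s[0] = (101010101010101)·(011100110011001) mod 2 = 0+0+1+0+0+0+1+0+0+0+1+0+0+0+1 mod 2 = 0
  s[1] = (011001100110011)·(011100110011001) mod 2 = 0+1+1+0+0+0+1+0+0+0+1+0+0+0+1 mod 2 = 1
  s[2] = (000111100001111)·(011100110011001) mod 2 = 0+0+0+1+0+0+1+0+0+0+0+1+0+0+1 mod 2 = 0
  s[3] = (000000011111111)·(011100110011001) mod 2 = 0+0+0+0+0+0+0+1+0+0+1+1+0+0+1 mod 2 = 0
Syndrome = 0100
Column i of H is the binary representation of i, so the syndrome is the binary index of the flipped bit.
Read s = 0100 with s[0] as LSB: 0·2^0 + 1·2^1 + 0·2^2 + 0·2^3 = 2.
Error is at bit position 2.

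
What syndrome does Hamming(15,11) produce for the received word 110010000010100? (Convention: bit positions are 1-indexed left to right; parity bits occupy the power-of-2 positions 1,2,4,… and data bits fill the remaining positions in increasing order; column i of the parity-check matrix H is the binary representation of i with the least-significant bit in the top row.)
Syndrome s = H · r^T (mod 2), r = 110010000010100:
  s[0] = (101010101010101)·(110010000010100) mod 2 = 1+0+0+0+1+0+0+0+0+0+1+0+1+0+0 mod 2 = 0
  s[1] = (011001100110011)·(110010000010100) mod 2 = 0+1+0+0+0+0+0+0+0+0+1+0+0+0+0 mod 2 = 0
  s[2] = (000111100001111)·(110010000010100) mod 2 = 0+0+0+0+1+0+0+0+0+0+0+0+1+0+0 mod 2 = 0
  s[3] = (000000011111111)·(110010000010100) mod 2 = 0+0+0+0+0+0+0+0+0+0+1+0+1+0+0 mod 2 = 0
Syndrome = 0000
s = 0: no error detected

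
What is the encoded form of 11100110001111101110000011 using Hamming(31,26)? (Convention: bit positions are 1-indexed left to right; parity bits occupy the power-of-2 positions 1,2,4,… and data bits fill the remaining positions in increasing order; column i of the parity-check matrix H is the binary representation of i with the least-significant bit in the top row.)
Codeword c = d · G (mod 2), d = 11100110001111101110000011:
  c[0] = d·G[:,0] = (11100110001111101110000011)·(11011010101101010101010101) mod 2 = 1+1+0+0+0+0+1+0+0+0+1+1+0+1+0+0+0+1+0+0+0+0+0+0+0+1 mod 2 = 0
  c[1] = d·G[:,1] = (11100110001111101110000011)·(10110110011011001100110011) mod 2 = 1+0+1+0+0+1+1+0+0+0+1+0+1+1+0+0+1+1+0+0+0+0+0+0+1+1 mod 2 = 1
  c[2] = d·G[:,2] = (11100110001111101110000011)·(10000000000000000000000000) mod 2 = 1+0+0+0+0+0+0+0+0+0+0+0+0+0+0+0+0+0+0+0+0+0+0+0+0+0 mod 2 = 1
  c[3] = d·G[:,3] = (11100110001111101110000011)·(01110001111000111100001111) mod 2 = 0+1+1+0+0+0+0+0+0+0+1+0+0+0+1+0+1+1+0+0+0+0+0+0+1+1 mod 2 = 0
  c[4] = d·G[:,4] = (11100110001111101110000011)·(01000000000000000000000000) mod 2 = 0+1+0+0+0+0+0+0+0+0+0+0+0+0+0+0+0+0+0+0+0+0+0+0+0+0 mod 2 = 1
  c[5] = d·G[:,5] = (11100110001111101110000011)·(00100000000000000000000000) mod 2 = 0+0+1+0+0+0+0+0+0+0+0+0+0+0+0+0+0+0+0+0+0+0+0+0+0+0 mod 2 = 1
  c[6] = d·G[:,6] = (11100110001111101110000011)·(00010000000000000000000000) mod 2 = 0+0+0+0+0+0+0+0+0+0+0+0+0+0+0+0+0+0+0+0+0+0+0+0+0+0 mod 2 = 0
  c[7] = d·G[:,7] = (11100110001111101110000011)·(00001111111000000011111111) mod 2 = 0+0+0+0+0+1+1+0+0+0+1+0+0+0+0+0+0+0+1+0+0+0+0+0+1+1 mod 2 = 0
  c[8] = d·G[:,8] = (11100110001111101110000011)·(00001000000000000000000000) mod 2 = 0+0+0+0+0+0+0+0+0+0+0+0+0+0+0+0+0+0+0+0+0+0+0+0+0+0 mod 2 = 0
  c[9] = d·G[:,9] = (11100110001111101110000011)·(00000100000000000000000000) mod 2 = 0+0+0+0+0+1+0+0+0+0+0+0+0+0+0+0+0+0+0+0+0+0+0+0+0+0 mod 2 = 1
  c[10] = d·G[:,10] = (11100110001111101110000011)·(00000010000000000000000000) mod 2 = 0+0+0+0+0+0+1+0+0+0+0+0+0+0+0+0+0+0+0+0+0+0+0+0+0+0 mod 2 = 1
  c[11] = d·G[:,11] = (11100110001111101110000011)·(00000001000000000000000000) mod 2 = 0+0+0+0+0+0+0+0+0+0+0+0+0+0+0+0+0+0+0+0+0+0+0+0+0+0 mod 2 = 0
  c[12] = d·G[:,12] = (11100110001111101110000011)·(00000000100000000000000000) mod 2 = 0+0+0+0+0+0+0+0+0+0+0+0+0+0+0+0+0+0+0+0+0+0+0+0+0+0 mod 2 = 0
  c[13] = d·G[:,13] = (11100110001111101110000011)·(00000000010000000000000000) mod 2 = 0+0+0+0+0+0+0+0+0+0+0+0+0+0+0+0+0+0+0+0+0+0+0+0+0+0 mod 2 = 0
  c[14] = d·G[:,14] = (11100110001111101110000011)·(00000000001000000000000000) mod 2 = 0+0+0+0+0+0+0+0+0+0+1+0+0+0+0+0+0+0+0+0+0+0+0+0+0+0 mod 2 = 1
  c[15] = d·G[:,15] = (11100110001111101110000011)·(00000000000111111111111111) mod 2 = 0+0+0+0+0+0+0+0+0+0+0+1+1+1+1+0+1+1+1+0+0+0+0+0+1+1 mod 2 = 1
  c[16] = d·G[:,16] = (11100110001111101110000011)·(00000000000100000000000000) mod 2 = 0+0+0+0+0+0+0+0+0+0+0+1+0+0+0+0+0+0+0+0+0+0+0+0+0+0 mod 2 = 1
  c[17] = d·G[:,17] = (11100110001111101110000011)·(00000000000010000000000000) mod 2 = 0+0+0+0+0+0+0+0+0+0+0+0+1+0+0+0+0+0+0+0+0+0+0+0+0+0 mod 2 = 1
  c[18] = d·G[:,18] = (11100110001111101110000011)·(00000000000001000000000000) mod 2 = 0+0+0+0+0+0+0+0+0+0+0+0+0+1+0+0+0+0+0+0+0+0+0+0+0+0 mod 2 = 1
  c[19] = d·G[:,19] = (11100110001111101110000011)·(00000000000000100000000000) mod 2 = 0+0+0+0+0+0+0+0+0+0+0+0+0+0+1+0+0+0+0+0+0+0+0+0+0+0 mod 2 = 1
  c[20] = d·G[:,20] = (11100110001111101110000011)·(00000000000000010000000000) mod 2 = 0+0+0+0+0+0+0+0+0+0+0+0+0+0+0+0+0+0+0+0+0+0+0+0+0+0 mod 2 = 0
  c[21] = d·G[:,21] = (11100110001111101110000011)·(00000000000000001000000000) mod 2 = 0+0+0+0+0+0+0+0+0+0+0+0+0+0+0+0+1+0+0+0+0+0+0+0+0+0 mod 2 = 1
  c[22] = d·G[:,22] = (11100110001111101110000011)·(00000000000000000100000000) mod 2 = 0+0+0+0+0+0+0+0+0+0+0+0+0+0+0+0+0+1+0+0+0+0+0+0+0+0 mod 2 = 1
  c[23] = d·G[:,23] = (11100110001111101110000011)·(00000000000000000010000000) mod 2 = 0+0+0+0+0+0+0+0+0+0+0+0+0+0+0+0+0+0+1+0+0+0+0+0+0+0 mod 2 = 1
  c[24] = d·G[:,24] = (11100110001111101110000011)·(00000000000000000001000000) mod 2 = 0+0+0+0+0+0+0+0+0+0+0+0+0+0+0+0+0+0+0+0+0+0+0+0+0+0 mod 2 = 0
  c[25] = d·G[:,25] = (11100110001111101110000011)·(00000000000000000000100000) mod 2 = 0+0+0+0+0+0+0+0+0+0+0+0+0+0+0+0+0+0+0+0+0+0+0+0+0+0 mod 2 = 0
  c[26] = d·G[:,26] = (11100110001111101110000011)·(00000000000000000000010000) mod 2 = 0+0+0+0+0+0+0+0+0+0+0+0+0+0+0+0+0+0+0+0+0+0+0+0+0+0 mod 2 = 0
  c[27] = d·G[:,27] = (11100110001111101110000011)·(00000000000000000000001000) mod 2 = 0+0+0+0+0+0+0+0+0+0+0+0+0+0+0+0+0+0+0+0+0+0+0+0+0+0 mod 2 = 0
  c[28] = d·G[:,28] = (11100110001111101110000011)·(00000000000000000000000100) mod 2 = 0+0+0+0+0+0+0+0+0+0+0+0+0+0+0+0+0+0+0+0+0+0+0+0+0+0 mod 2 = 0
  c[29] = d·G[:,29] = (11100110001111101110000011)·(00000000000000000000000010) mod 2 = 0+0+0+0+0+0+0+0+0+0+0+0+0+0+0+0+0+0+0+0+0+0+0+0+1+0 mod 2 = 1
  c[30] = d·G[:,30] = (11100110001111101110000011)·(00000000000000000000000001) mod 2 = 0+0+0+0+0+0+0+0+0+0+0+0+0+0+0+0+0+0+0+0+0+0+0+0+0+1 mod 2 = 1
Codeword = 0110110001100011111101110000011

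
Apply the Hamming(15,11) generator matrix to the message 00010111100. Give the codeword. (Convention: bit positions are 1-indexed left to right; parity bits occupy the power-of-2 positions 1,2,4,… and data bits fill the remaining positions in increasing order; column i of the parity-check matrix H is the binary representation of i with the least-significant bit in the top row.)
Codeword c = d · G (mod 2), d = 00010111100:
  c[0] = d·G[:,0] = (00010111100)·(11011010101) mod 2 = 0+0+0+1+0+0+1+0+1+0+0 mod 2 = 1
  c[1] = d·G[:,1] = (00010111100)·(10110110011) mod 2 = 0+0+0+1+0+1+1+0+0+0+0 mod 2 = 1
  c[2] = d·G[:,2] = (00010111100)·(10000000000) mod 2 = 0+0+0+0+0+0+0+0+0+0+0 mod 2 = 0
  c[3] = d·G[:,3] = (00010111100)·(01110001111) mod 2 = 0+0+0+1+0+0+0+1+1+0+0 mod 2 = 1
  c[4] = d·G[:,4] = (00010111100)·(01000000000) mod 2 = 0+0+0+0+0+0+0+0+0+0+0 mod 2 = 0
  c[5] = d·G[:,5] = (00010111100)·(00100000000) mod 2 = 0+0+0+0+0+0+0+0+0+0+0 mod 2 = 0
  c[6] = d·G[:,6] = (00010111100)·(00010000000) mod 2 = 0+0+0+1+0+0+0+0+0+0+0 mod 2 = 1
  c[7] = d·G[:,7] = (00010111100)·(00001111111) mod 2 = 0+0+0+0+0+1+1+1+1+0+0 mod 2 = 0
  c[8] = d·G[:,8] = (00010111100)·(00001000000) mod 2 = 0+0+0+0+0+0+0+0+0+0+0 mod 2 = 0
  c[9] = d·G[:,9] = (00010111100)·(00000100000) mod 2 = 0+0+0+0+0+1+0+0+0+0+0 mod 2 = 1
  c[10] = d·G[:,10] = (00010111100)·(00000010000) mod 2 = 0+0+0+0+0+0+1+0+0+0+0 mod 2 = 1
  c[11] = d·G[:,11] = (00010111100)·(00000001000) mod 2 = 0+0+0+0+0+0+0+1+0+0+0 mod 2 = 1
  c[12] = d·G[:,12] = (00010111100)·(00000000100) mod 2 = 0+0+0+0+0+0+0+0+1+0+0 mod 2 = 1
  c[13] = d·G[:,13] = (00010111100)·(00000000010) mod 2 = 0+0+0+0+0+0+0+0+0+0+0 mod 2 = 0
  c[14] = d·G[:,14] = (00010111100)·(00000000001) mod 2 = 0+0+0+0+0+0+0+0+0+0+0 mod 2 = 0
Codeword = 110100100111100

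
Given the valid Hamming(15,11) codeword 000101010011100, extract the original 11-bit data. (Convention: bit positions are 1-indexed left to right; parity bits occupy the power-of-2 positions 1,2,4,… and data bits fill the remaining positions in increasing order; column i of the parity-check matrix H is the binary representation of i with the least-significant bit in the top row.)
Parity bits occupy power-of-2 positions; data bits are at positions {3,5,6,7,9,10,11,12,13,14,15} (1-indexed).
Extract: c[3]=0 c[5]=0 c[6]=1 c[7]=0 c[9]=0 c[10]=0 c[11]=1 c[12]=1 c[13]=1 c[14]=0 c[15]=0
Data = 00100011100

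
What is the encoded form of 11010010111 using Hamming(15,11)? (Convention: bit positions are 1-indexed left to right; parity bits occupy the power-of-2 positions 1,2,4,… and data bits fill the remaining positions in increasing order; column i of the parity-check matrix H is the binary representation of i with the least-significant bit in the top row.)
Codeword c = d · G (mod 2), d = 11010010111:
  c[0] = d·G[:,0] = (11010010111)·(11011010101) mod 2 = 1+1+0+1+0+0+1+0+1+0+1 mod 2 = 0
  c[1] = d·G[:,1] = (11010010111)·(10110110011) mod 2 = 1+0+0+1+0+0+1+0+0+1+1 mod 2 = 1
  c[2] = d·G[:,2] = (11010010111)·(10000000000) mod 2 = 1+0+0+0+0+0+0+0+0+0+0 mod 2 = 1
  c[3] = d·G[:,3] = (11010010111)·(01110001111) mod 2 = 0+1+0+1+0+0+0+0+1+1+1 mod 2 = 1
  c[4] = d·G[:,4] = (11010010111)·(01000000000) mod 2 = 0+1+0+0+0+0+0+0+0+0+0 mod 2 = 1
  c[5] = d·G[:,5] = (11010010111)·(00100000000) mod 2 = 0+0+0+0+0+0+0+0+0+0+0 mod 2 = 0
  c[6] = d·G[:,6] = (11010010111)·(00010000000) mod 2 = 0+0+0+1+0+0+0+0+0+0+0 mod 2 = 1
  c[7] = d·G[:,7] = (11010010111)·(00001111111) mod 2 = 0+0+0+0+0+0+1+0+1+1+1 mod 2 = 0
  c[8] = d·G[:,8] = (11010010111)·(00001000000) mod 2 = 0+0+0+0+0+0+0+0+0+0+0 mod 2 = 0
  c[9] = d·G[:,9] = (11010010111)·(00000100000) mod 2 = 0+0+0+0+0+0+0+0+0+0+0 mod 2 = 0
  c[10] = d·G[:,10] = (11010010111)·(00000010000) mod 2 = 0+0+0+0+0+0+1+0+0+0+0 mod 2 = 1
  c[11] = d·G[:,11] = (11010010111)·(00000001000) mod 2 = 0+0+0+0+0+0+0+0+0+0+0 mod 2 = 0
  c[12] = d·G[:,12] = (11010010111)·(00000000100) mod 2 = 0+0+0+0+0+0+0+0+1+0+0 mod 2 = 1
  c[13] = d·G[:,13] = (11010010111)·(00000000010) mod 2 = 0+0+0+0+0+0+0+0+0+1+0 mod 2 = 1
  c[14] = d·G[:,14] = (11010010111)·(00000000001) mod 2 = 0+0+0+0+0+0+0+0+0+0+1 mod 2 = 1
Codeword = 011110100010111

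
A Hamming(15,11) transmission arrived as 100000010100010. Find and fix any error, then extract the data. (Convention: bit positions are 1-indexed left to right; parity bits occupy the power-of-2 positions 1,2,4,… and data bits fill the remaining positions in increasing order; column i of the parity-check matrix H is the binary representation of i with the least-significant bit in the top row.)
Syndrome s = H · r^T (mod 2), r = 100000010100010:
  s[0] = (101010101010101)·(100000010100010) mod 2 = 1+0+0+0+0+0+0+0+0+0+0+0+0+0+0 mod 2 = 1
  s[1] = (011001100110011)·(100000010100010) mod 2 = 0+0+0+0+0+0+0+0+0+1+0+0+0+1+0 mod 2 = 0
  s[2] = (000111100001111)·(100000010100010) mod 2 = 0+0+0+0+0+0+0+0+0+0+0+0+0+1+0 mod 2 = 1
  s[3] = (000000011111111)·(100000010100010) mod 2 = 0+0+0+0+0+0+0+1+0+1+0+0+0+1+0 mod 2 = 1
Syndrome = 1011
Column 13 of H equals this syndrome → error at bit 13 (1-indexed).
Flip bit 13: 100000010100010 → 100000010100110
Extract data bits at positions {3,5,6,7,9,10,11,12,13,14,15}: 00000100110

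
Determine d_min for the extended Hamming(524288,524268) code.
d_min = 4 (adding an overall parity bit to Hamming(524287,524268) raises d_min from 3 to 4).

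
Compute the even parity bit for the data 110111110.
Sum of data bits: 1+1+0+1+1+1+1+1+0 = 7.
7 mod 2 = 1, so parity bit = 1.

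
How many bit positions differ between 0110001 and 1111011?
XOR = 1001010, count of 1s = 3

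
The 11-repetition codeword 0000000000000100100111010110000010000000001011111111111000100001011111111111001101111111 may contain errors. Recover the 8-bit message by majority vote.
Split into 11-bit blocks and majority-vote each:
  block 1 = 00000000000: 0 ones, 11 zeros → 0
  block 2 = 00100100111: 5 ones, 6 zeros → 0
  block 3 = 01011000001: 4 ones, 7 zeros → 0
  block 4 = 00000000010: 1 ones, 10 zeros → 0
  block 5 = 11111111111: 11 ones, 0 zeros → 1
  block 6 = 00010000101: 3 ones, 8 zeros → 0
  block 7 = 11111111110: 10 ones, 1 zeros → 1
  block 8 = 01101111111: 9 ones, 2 zeros → 1
Decoded = 00001011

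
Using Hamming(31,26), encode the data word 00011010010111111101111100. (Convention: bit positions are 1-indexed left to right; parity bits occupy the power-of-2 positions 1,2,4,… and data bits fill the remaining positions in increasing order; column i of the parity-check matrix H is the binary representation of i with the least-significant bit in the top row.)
Codeword c = d · G (mod 2), d = 00011010010111111101111100:
  c[0] = d·G[:,0] = (00011010010111111101111100)·(11011010101101010101010101) mod 2 = 0+0+0+1+1+0+1+0+0+0+0+1+0+1+0+1+0+1+0+1+0+1+0+1+0+0 mod 2 = 0
  c[1] = d·G[:,1] = (00011010010111111101111100)·(10110110011011001100110011) mod 2 = 0+0+0+1+0+0+1+0+0+1+0+0+1+1+0+0+1+1+0+0+1+1+0+0+0+0 mod 2 = 1
  c[2] = d·G[:,2] = (00011010010111111101111100)·(10000000000000000000000000) mod 2 = 0+0+0+0+0+0+0+0+0+0+0+0+0+0+0+0+0+0+0+0+0+0+0+0+0+0 mod 2 = 0
  c[3] = d·G[:,3] = (00011010010111111101111100)·(01110001111000111100001111) mod 2 = 0+0+0+1+0+0+0+0+0+1+0+0+0+0+1+1+1+1+0+0+0+0+1+1+0+0 mod 2 = 0
  c[4] = d·G[:,4] = (00011010010111111101111100)·(01000000000000000000000000) mod 2 = 0+0+0+0+0+0+0+0+0+0+0+0+0+0+0+0+0+0+0+0+0+0+0+0+0+0 mod 2 = 0
  c[5] = d·G[:,5] = (00011010010111111101111100)·(00100000000000000000000000) mod 2 = 0+0+0+0+0+0+0+0+0+0+0+0+0+0+0+0+0+0+0+0+0+0+0+0+0+0 mod 2 = 0
  c[6] = d·G[:,6] = (00011010010111111101111100)·(00010000000000000000000000) mod 2 = 0+0+0+1+0+0+0+0+0+0+0+0+0+0+0+0+0+0+0+0+0+0+0+0+0+0 mod 2 = 1
  c[7] = d·G[:,7] = (00011010010111111101111100)·(00001111111000000011111111) mod 2 = 0+0+0+0+1+0+1+0+0+1+0+0+0+0+0+0+0+0+0+1+1+1+1+1+0+0 mod 2 = 0
  c[8] = d·G[:,8] = (00011010010111111101111100)·(00001000000000000000000000) mod 2 = 0+0+0+0+1+0+0+0+0+0+0+0+0+0+0+0+0+0+0+0+0+0+0+0+0+0 mod 2 = 1
  c[9] = d·G[:,9] = (00011010010111111101111100)·(00000100000000000000000000) mod 2 = 0+0+0+0+0+0+0+0+0+0+0+0+0+0+0+0+0+0+0+0+0+0+0+0+0+0 mod 2 = 0
  c[10] = d·G[:,10] = (00011010010111111101111100)·(00000010000000000000000000) mod 2 = 0+0+0+0+0+0+1+0+0+0+0+0+0+0+0+0+0+0+0+0+0+0+0+0+0+0 mod 2 = 1
  c[11] = d·G[:,11] = (00011010010111111101111100)·(00000001000000000000000000) mod 2 = 0+0+0+0+0+0+0+0+0+0+0+0+0+0+0+0+0+0+0+0+0+0+0+0+0+0 mod 2 = 0
  c[12] = d·G[:,12] = (00011010010111111101111100)·(00000000100000000000000000) mod 2 = 0+0+0+0+0+0+0+0+0+0+0+0+0+0+0+0+0+0+0+0+0+0+0+0+0+0 mod 2 = 0
  c[13] = d·G[:,13] = (00011010010111111101111100)·(00000000010000000000000000) mod 2 = 0+0+0+0+0+0+0+0+0+1+0+0+0+0+0+0+0+0+0+0+0+0+0+0+0+0 mod 2 = 1
  c[14] = d·G[:,14] = (00011010010111111101111100)·(00000000001000000000000000) mod 2 = 0+0+0+0+0+0+0+0+0+0+0+0+0+0+0+0+0+0+0+0+0+0+0+0+0+0 mod 2 = 0
  c[15] = d·G[:,15] = (00011010010111111101111100)·(00000000000111111111111111) mod 2 = 0+0+0+0+0+0+0+0+0+0+0+1+1+1+1+1+1+1+0+1+1+1+1+1+0+0 mod 2 = 0
  c[16] = d·G[:,16] = (00011010010111111101111100)·(00000000000100000000000000) mod 2 = 0+0+0+0+0+0+0+0+0+0+0+1+0+0+0+0+0+0+0+0+0+0+0+0+0+0 mod 2 = 1
  c[17] = d·G[:,17] = (00011010010111111101111100)·(00000000000010000000000000) mod 2 = 0+0+0+0+0+0+0+0+0+0+0+0+1+0+0+0+0+0+0+0+0+0+0+0+0+0 mod 2 = 1
  c[18] = d·G[:,18] = (00011010010111111101111100)·(00000000000001000000000000) mod 2 = 0+0+0+0+0+0+0+0+0+0+0+0+0+1+0+0+0+0+0+0+0+0+0+0+0+0 mod 2 = 1
  c[19] = d·G[:,19] = (00011010010111111101111100)·(00000000000000100000000000) mod 2 = 0+0+0+0+0+0+0+0+0+0+0+0+0+0+1+0+0+0+0+0+0+0+0+0+0+0 mod 2 = 1
  c[20] = d·G[:,20] = (00011010010111111101111100)·(00000000000000010000000000) mod 2 = 0+0+0+0+0+0+0+0+0+0+0+0+0+0+0+1+0+0+0+0+0+0+0+0+0+0 mod 2 = 1
  c[21] = d·G[:,21] = (00011010010111111101111100)·(00000000000000001000000000) mod 2 = 0+0+0+0+0+0+0+0+0+0+0+0+0+0+0+0+1+0+0+0+0+0+0+0+0+0 mod 2 = 1
  c[22] = d·G[:,22] = (00011010010111111101111100)·(00000000000000000100000000) mod 2 = 0+0+0+0+0+0+0+0+0+0+0+0+0+0+0+0+0+1+0+0+0+0+0+0+0+0 mod 2 = 1
  c[23] = d·G[:,23] = (00011010010111111101111100)·(00000000000000000010000000) mod 2 = 0+0+0+0+0+0+0+0+0+0+0+0+0+0+0+0+0+0+0+0+0+0+0+0+0+0 mod 2 = 0
  c[24] = d·G[:,24] = (00011010010111111101111100)·(00000000000000000001000000) mod 2 = 0+0+0+0+0+0+0+0+0+0+0+0+0+0+0+0+0+0+0+1+0+0+0+0+0+0 mod 2 = 1
  c[25] = d·G[:,25] = (00011010010111111101111100)·(00000000000000000000100000) mod 2 = 0+0+0+0+0+0+0+0+0+0+0+0+0+0+0+0+0+0+0+0+1+0+0+0+0+0 mod 2 = 1
  c[26] = d·G[:,26] = (00011010010111111101111100)·(00000000000000000000010000) mod 2 = 0+0+0+0+0+0+0+0+0+0+0+0+0+0+0+0+0+0+0+0+0+1+0+0+0+0 mod 2 = 1
  c[27] = d·G[:,27] = (00011010010111111101111100)·(00000000000000000000001000) mod 2 = 0+0+0+0+0+0+0+0+0+0+0+0+0+0+0+0+0+0+0+0+0+0+1+0+0+0 mod 2 = 1
  c[28] = d·G[:,28] = (00011010010111111101111100)·(00000000000000000000000100) mod 2 = 0+0+0+0+0+0+0+0+0+0+0+0+0+0+0+0+0+0+0+0+0+0+0+1+0+0 mod 2 = 1
  c[29] = d·G[:,29] = (00011010010111111101111100)·(00000000000000000000000010) mod 2 = 0+0+0+0+0+0+0+0+0+0+0+0+0+0+0+0+0+0+0+0+0+0+0+0+0+0 mod 2 = 0
  c[30] = d·G[:,30] = (00011010010111111101111100)·(00000000000000000000000001) mod 2 = 0+0+0+0+0+0+0+0+0+0+0+0+0+0+0+0+0+0+0+0+0+0+0+0+0+0 mod 2 = 0
Codeword = 0100001010100100111111101111100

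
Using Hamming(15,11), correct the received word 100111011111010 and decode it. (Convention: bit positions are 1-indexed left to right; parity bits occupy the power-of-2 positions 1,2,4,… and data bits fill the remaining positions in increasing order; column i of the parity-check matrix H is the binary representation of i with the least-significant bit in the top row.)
Syndrome s = H · r^T (mod 2), r = 100111011111010:
  s[0] = (101010101010101)·(100111011111010) mod 2 = 1+0+0+0+1+0+0+0+1+0+1+0+0+0+0 mod 2 = 0
  s[1] = (011001100110011)·(100111011111010) mod 2 = 0+0+0+0+0+1+0+0+0+1+1+0+0+1+0 mod 2 = 0
  s[2] = (000111100001111)·(100111011111010) mod 2 = 0+0+0+1+1+1+0+0+0+0+0+1+0+1+0 mod 2 = 1
  s[3] = (000000011111111)·(100111011111010) mod 2 = 0+0+0+0+0+0+0+1+1+1+1+1+0+1+0 mod 2 = 0
Syndrome = 0010
Column 4 of H equals this syndrome → error at bit 4 (1-indexed).
Flip bit 4: 100111011111010 → 100011011111010
Extract data bits at positions {3,5,6,7,9,10,11,12,13,14,15}: 01101111010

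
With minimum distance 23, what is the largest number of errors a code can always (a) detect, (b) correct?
(a) Detection requires d_min ≥ e+1, so e ≤ d_min − 1 = 22.
(b) Correction requires d_min ≥ 2t+1, so t ≤ ⌊(d_min − 1)/2⌋ = ⌊22/2⌋ = 11.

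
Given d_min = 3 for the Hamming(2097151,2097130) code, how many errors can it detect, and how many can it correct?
Detection only: up to d_min − 1 = 2 errors.
Correction: up to ⌊(d_min − 1)/2⌋ = ⌊2/2⌋ = 1 errors.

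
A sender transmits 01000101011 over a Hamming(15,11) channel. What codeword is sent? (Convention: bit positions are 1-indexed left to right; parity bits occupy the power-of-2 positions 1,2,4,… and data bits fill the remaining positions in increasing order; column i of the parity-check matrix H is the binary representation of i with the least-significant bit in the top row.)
Codeword c = d · G (mod 2), d = 01000101011:
  c[0] = d·G[:,0] = (01000101011)·(11011010101) mod 2 = 0+1+0+0+0+0+0+0+0+0+1 mod 2 = 0
  c[1] = d·G[:,1] = (01000101011)·(10110110011) mod 2 = 0+0+0+0+0+1+0+0+0+1+1 mod 2 = 1
  c[2] = d·G[:,2] = (01000101011)·(10000000000) mod 2 = 0+0+0+0+0+0+0+0+0+0+0 mod 2 = 0
  c[3] = d·G[:,3] = (01000101011)·(01110001111) mod 2 = 0+1+0+0+0+0+0+1+0+1+1 mod 2 = 0
  c[4] = d·G[:,4] = (01000101011)·(01000000000) mod 2 = 0+1+0+0+0+0+0+0+0+0+0 mod 2 = 1
  c[5] = d·G[:,5] = (01000101011)·(00100000000) mod 2 = 0+0+0+0+0+0+0+0+0+0+0 mod 2 = 0
  c[6] = d·G[:,6] = (01000101011)·(00010000000) mod 2 = 0+0+0+0+0+0+0+0+0+0+0 mod 2 = 0
  c[7] = d·G[:,7] = (01000101011)·(00001111111) mod 2 = 0+0+0+0+0+1+0+1+0+1+1 mod 2 = 0
  c[8] = d·G[:,8] = (01000101011)·(00001000000) mod 2 = 0+0+0+0+0+0+0+0+0+0+0 mod 2 = 0
  c[9] = d·G[:,9] = (01000101011)·(00000100000) mod 2 = 0+0+0+0+0+1+0+0+0+0+0 mod 2 = 1
  c[10] = d·G[:,10] = (01000101011)·(00000010000) mod 2 = 0+0+0+0+0+0+0+0+0+0+0 mod 2 = 0
  c[11] = d·G[:,11] = (01000101011)·(00000001000) mod 2 = 0+0+0+0+0+0+0+1+0+0+0 mod 2 = 1
  c[12] = d·G[:,12] = (01000101011)·(00000000100) mod 2 = 0+0+0+0+0+0+0+0+0+0+0 mod 2 = 0
  c[13] = d·G[:,13] = (01000101011)·(00000000010) mod 2 = 0+0+0+0+0+0+0+0+0+1+0 mod 2 = 1
  c[14] = d·G[:,14] = (01000101011)·(00000000001) mod 2 = 0+0+0+0+0+0+0+0+0+0+1 mod 2 = 1
Codeword = 010010000101011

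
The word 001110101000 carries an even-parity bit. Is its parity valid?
Sum of all bits: 0+0+1+1+1+0+1+0+1+0+0+0 = 5; 5 mod 2 = 1. Result is 1 → parity error detected.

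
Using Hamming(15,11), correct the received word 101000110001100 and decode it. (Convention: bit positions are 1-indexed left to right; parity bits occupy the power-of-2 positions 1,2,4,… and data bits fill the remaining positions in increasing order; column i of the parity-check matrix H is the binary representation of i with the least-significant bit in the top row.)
Syndrome s = H · r^T (mod 2), r = 101000110001100:
  s[0] = (101010101010101)·(101000110001100) mod 2 = 1+0+1+0+0+0+1+0+0+0+0+0+1+0+0 mod 2 = 0
  s[1] = (011001100110011)·(101000110001100) mod 2 = 0+0+1+0+0+0+1+0+0+0+0+0+0+0+0 mod 2 = 0
  s[2] = (000111100001111)·(101000110001100) mod 2 = 0+0+0+0+0+0+1+0+0+0+0+1+1+0+0 mod 2 = 1
  s[3] = (000000011111111)·(101000110001100) mod 2 = 0+0+0+0+0+0+0+1+0+0+0+1+1+0+0 mod 2 = 1
Syndrome = 0011
Column 12 of H equals this syndrome → error at bit 12 (1-indexed).
Flip bit 12: 101000110001100 → 101000110000100
Extract data bits at positions {3,5,6,7,9,10,11,12,13,14,15}: 10010000100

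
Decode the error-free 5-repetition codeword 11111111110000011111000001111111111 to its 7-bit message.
Split into 5-bit blocks: 11111 11111 00000 11111 00000 11111 11111
Data = 1101011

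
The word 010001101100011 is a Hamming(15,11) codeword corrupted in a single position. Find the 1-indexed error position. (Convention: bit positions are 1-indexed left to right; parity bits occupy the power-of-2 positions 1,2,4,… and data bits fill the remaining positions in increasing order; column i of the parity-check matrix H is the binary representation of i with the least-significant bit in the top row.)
Syndrome s = H · r^T (mod 2), r = 010001101100011:
  s[0] = (101010101010101)·(010001101100011) mod 2 = 0+0+0+0+0+0+1+0+1+0+0+0+0+0+1 mod 2 = 1
  s[1] = (011001100110011)·(010001101100011) mod 2 = 0+1+0+0+0+1+1+0+0+1+0+0+0+1+1 mod 2 = 0
  s[2] = (000111100001111)·(010001101100011) mod 2 = 0+0+0+0+0+1+1+0+0+0+0+0+0+1+1 mod 2 = 0
  s[3] = (000000011111111)·(010001101100011) mod 2 = 0+0+0+0+0+0+0+0+1+1+0+0+0+1+1 mod 2 = 0
Syndrome = 1000
Column i of H is the binary representation of i, so the syndrome is the binary index of the flipped bit.
Read s = 1000 with s[0] as LSB: 1·2^0 + 0·2^1 + 0·2^2 + 0·2^3 = 1.
Error is at bit position 1.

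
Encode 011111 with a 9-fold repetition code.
Repeat each bit 9× and concatenate:
0→000000000  1→111111111  1→111111111  1→111111111  1→111111111  1→111111111
Codeword = 000000000111111111111111111111111111111111111111111111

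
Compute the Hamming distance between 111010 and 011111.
XOR = 100101, count of 1s = 3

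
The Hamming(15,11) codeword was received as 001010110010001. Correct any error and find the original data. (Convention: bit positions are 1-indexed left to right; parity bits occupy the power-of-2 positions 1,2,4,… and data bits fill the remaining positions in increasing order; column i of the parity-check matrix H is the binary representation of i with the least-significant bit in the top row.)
Syndrome s = H · r^T (mod 2), r = 001010110010001:
  s[0] = (101010101010101)·(001010110010001) mod 2 = 0+0+1+0+1+0+1+0+0+0+1+0+0+0+1 mod 2 = 1
  s[1] = (011001100110011)·(001010110010001) mod 2 = 0+0+1+0+0+0+1+0+0+0+1+0+0+0+1 mod 2 = 0
  s[2] = (000111100001111)·(001010110010001) mod 2 = 0+0+0+0+1+0+1+0+0+0+0+0+0+0+1 mod 2 = 1
  s[3] = (000000011111111)·(001010110010001) mod 2 = 0+0+0+0+0+0+0+1+0+0+1+0+0+0+1 mod 2 = 1
Syndrome = 1011
Column 13 of H equals this syndrome → error at bit 13 (1-indexed).
Flip bit 13: 001010110010001 → 001010110010101
Extract data bits at positions {3,5,6,7,9,10,11,12,13,14,15}: 11010010101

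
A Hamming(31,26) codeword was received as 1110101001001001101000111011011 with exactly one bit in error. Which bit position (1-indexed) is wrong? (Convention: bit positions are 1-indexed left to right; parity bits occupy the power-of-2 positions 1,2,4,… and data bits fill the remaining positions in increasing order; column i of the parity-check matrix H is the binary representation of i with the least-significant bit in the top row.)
Syndrome s = H · r^T (mod 2), r = 1110101001001001101000111011011:
  s[0] = (1010101010101010101010101010101)·(1110101001001001101000111011011) mod 2 = 1+0+1+0+1+0+1+0+0+0+0+0+1+0+0+0+1+0+1+0+0+0+1+0+1+0+1+0+0+0+1 mod 2 = 1
  s[1] = (0110011001100110011001100110011)·(1110101001001001101000111011011) mod 2 = 0+1+1+0+0+0+1+0+0+1+0+0+0+0+0+0+0+0+1+0+0+0+1+0+0+0+1+0+0+1+1 mod 2 = 1
  s[2] = (0001111000011110000111100001111)·(1110101001001001101000111011011) mod 2 = 0+0+0+0+1+0+1+0+0+0+0+0+1+0+0+0+0+0+0+0+0+0+1+0+0+0+0+1+0+1+1 mod 2 = 1
  s[3] = (0000000111111110000000011111111)·(1110101001001001101000111011011) mod 2 = 0+0+0+0+0+0+0+0+0+1+0+0+1+0+0+0+0+0+0+0+0+0+0+1+1+0+1+1+0+1+1 mod 2 = 0
  s[4] = (0000000000000001111111111111111)·(1110101001001001101000111011011) mod 2 = 0+0+0+0+0+0+0+0+0+0+0+0+0+0+0+1+1+0+1+0+0+0+1+1+1+0+1+1+0+1+1 mod 2 = 0
Syndrome = 11100
Column i of H is the binary representation of i, so the syndrome is the binary index of the flipped bit.
Read s = 11100 with s[0] as LSB: 1·2^0 + 1·2^1 + 1·2^2 + 0·2^3 + 0·2^4 = 7.
Error is at bit position 7.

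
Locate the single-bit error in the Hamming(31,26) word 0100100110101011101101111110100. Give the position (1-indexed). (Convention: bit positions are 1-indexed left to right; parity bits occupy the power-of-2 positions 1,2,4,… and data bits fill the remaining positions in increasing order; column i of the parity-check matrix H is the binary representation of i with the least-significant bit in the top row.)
Syndrome s = H · r^T (mod 2), r = 0100100110101011101101111110100:
  s[0] = (1010101010101010101010101010101)·(0100100110101011101101111110100) mod 2 = 0+0+0+0+1+0+0+0+1+0+1+0+1+0+1+0+1+0+1+0+0+0+1+0+1+0+1+0+1+0+0 mod 2 = 1
  s[1] = (0110011001100110011001100110011)·(0100100110101011101101111110100) mod 2 = 0+1+0+0+0+0+0+0+0+0+1+0+0+0+1+0+0+0+1+0+0+1+1+0+0+1+1+0+0+0+0 mod 2 = 0
  s[2] = (0001111000011110000111100001111)·(0100100110101011101101111110100) mod 2 = 0+0+0+0+1+0+0+0+0+0+0+0+1+0+1+0+0+0+0+1+0+1+1+0+0+0+0+0+1+0+0 mod 2 = 1
  s[3] = (0000000111111110000000011111111)·(0100100110101011101101111110100) mod 2 = 0+0+0+0+0+0+0+1+1+0+1+0+1+0+1+0+0+0+0+0+0+0+0+1+1+1+1+0+1+0+0 mod 2 = 0
  s[4] = (0000000000000001111111111111111)·(0100100110101011101101111110100) mod 2 = 0+0+0+0+0+0+0+0+0+0+0+0+0+0+0+1+1+0+1+1+0+1+1+1+1+1+1+0+1+0+0 mod 2 = 1
Syndrome = 10101
Column i of H is the binary representation of i, so the syndrome is the binary index of the flipped bit.
Read s = 10101 with s[0] as LSB: 1·2^0 + 0·2^1 + 1·2^2 + 0·2^3 + 1·2^4 = 21.
Error is at bit position 21.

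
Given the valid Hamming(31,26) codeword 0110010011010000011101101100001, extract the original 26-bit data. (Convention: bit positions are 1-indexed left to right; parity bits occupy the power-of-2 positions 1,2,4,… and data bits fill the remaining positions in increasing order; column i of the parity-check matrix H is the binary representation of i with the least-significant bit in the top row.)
Parity bits occupy power-of-2 positions; data bits are at positions {3,5,6,7,9,10,11,12,13,14,15,17,18,19,20,21,22,23,24,25,26,27,28,29,30,31} (1-indexed).
Extract: c[3]=1 c[5]=0 c[6]=1 c[7]=0 c[9]=1 c[10]=1 c[11]=0 c[12]=1 c[13]=0 c[14]=0 c[15]=0 c[17]=0 c[18]=1 c[19]=1 c[20]=1 c[21]=0 c[22]=1 c[23]=1 c[24]=0 c[25]=1 c[26]=1 c[27]=0 c[28]=0 c[29]=0 c[30]=0 c[31]=1
Data = 10101101000011101101100001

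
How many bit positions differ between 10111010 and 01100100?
XOR = 11011110, count of 1s = 6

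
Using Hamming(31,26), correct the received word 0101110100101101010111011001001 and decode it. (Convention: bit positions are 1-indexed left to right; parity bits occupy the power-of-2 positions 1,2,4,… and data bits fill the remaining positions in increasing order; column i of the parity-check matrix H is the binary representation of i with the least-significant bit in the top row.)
Syndrome s = H · r^T (mod 2), r = 0101110100101101010111011001001:
  s[0] = (1010101010101010101010101010101)·(0101110100101101010111011001001) mod 2 = 0+0+0+0+1+0+0+0+0+0+1+0+1+0+0+0+0+0+0+0+1+0+0+0+1+0+0+0+0+0+1 mod 2 = 0
  s[1] = (0110011001100110011001100110011)·(0101110100101101010111011001001) mod 2 = 0+1+0+0+0+1+0+0+0+0+1+0+0+1+0+0+0+1+0+0+0+1+0+0+0+0+0+0+0+0+1 mod 2 = 1
  s[2] = (0001111000011110000111100001111)·(0101110100101101010111011001001) mod 2 = 0+0+0+1+1+1+0+0+0+0+0+0+1+1+0+0+0+0+0+1+1+1+0+0+0+0+0+1+0+0+1 mod 2 = 0
  s[3] = (0000000111111110000000011111111)·(0101110100101101010111011001001) mod 2 = 0+0+0+0+0+0+0+1+0+0+1+0+1+1+0+0+0+0+0+0+0+0+0+1+1+0+0+1+0+0+1 mod 2 = 0
  s[4] = (0000000000000001111111111111111)·(0101110100101101010111011001001) mod 2 = 0+0+0+0+0+0+0+0+0+0+0+0+0+0+0+1+0+1+0+1+1+1+0+1+1+0+0+1+0+0+1 mod 2 = 1
Syndrome = 01001
Column 18 of H equals this syndrome → error at bit 18 (1-indexed).
Flip bit 18: 0101110100101101010111011001001 → 0101110100101101000111011001001
Extract data bits at positions {3,5,6,7,9,10,11,12,13,14,15,17,18,19,20,21,22,23,24,25,26,27,28,29,30,31}: 01100010110000111011001001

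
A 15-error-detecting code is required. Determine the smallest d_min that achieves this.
Detecting e errors requires d_min ≥ e + 1 = 15 + 1 = 16.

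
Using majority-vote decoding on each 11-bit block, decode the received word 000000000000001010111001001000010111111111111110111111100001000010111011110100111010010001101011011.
Split into 11-bit blocks and majority-vote each:
  block 1 = 00000000000: 0 ones, 11 zeros → 0
  block 2 = 00010101110: 5 ones, 6 zeros → 0
  block 3 = 01001000010: 3 ones, 8 zeros → 0
  block 4 = 11111111111: 11 ones, 0 zeros → 1
  block 5 = 11101111111: 10 ones, 1 zeros → 1
  block 6 = 00001000010: 2 ones, 9 zeros → 0
  block 7 = 11101111010: 8 ones, 3 zeros → 1
  block 8 = 01110100100: 5 ones, 6 zeros → 0
  block 9 = 01101011011: 7 ones, 4 zeros → 1
Decoded = 000110101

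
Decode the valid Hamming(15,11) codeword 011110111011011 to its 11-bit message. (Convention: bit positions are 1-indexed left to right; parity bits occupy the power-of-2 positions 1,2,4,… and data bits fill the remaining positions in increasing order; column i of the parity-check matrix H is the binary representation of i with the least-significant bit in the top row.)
Parity bits occupy power-of-2 positions; data bits are at positions {3,5,6,7,9,10,11,12,13,14,15} (1-indexed).
Extract: c[3]=1 c[5]=1 c[6]=0 c[7]=1 c[9]=1 c[10]=0 c[11]=1 c[12]=1 c[13]=0 c[14]=1 c[15]=1
Data = 11011011011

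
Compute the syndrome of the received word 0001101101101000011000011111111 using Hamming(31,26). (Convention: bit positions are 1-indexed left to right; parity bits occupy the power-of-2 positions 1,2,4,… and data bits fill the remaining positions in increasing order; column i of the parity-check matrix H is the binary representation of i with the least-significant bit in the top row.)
Syndrome s = H · r^T (mod 2), r = 0001101101101000011000011111111:
  s[0] = (1010101010101010101010101010101)·(0001101101101000011000011111111) mod 2 = 0+0+0+0+1+0+1+0+0+0+1+0+1+0+0+0+0+0+1+0+0+0+0+0+1+0+1+0+1+0+1 mod 2 = 1
  s[1] = (0110011001100110011001100110011)·(0001101101101000011000011111111) mod 2 = 0+0+0+0+0+0+1+0+0+1+1+0+0+0+0+0+0+1+1+0+0+0+0+0+0+1+1+0+0+1+1 mod 2 = 1
  s[2] = (0001111000011110000111100001111)·(0001101101101000011000011111111) mod 2 = 0+0+0+1+1+0+1+0+0+0+0+0+1+0+0+0+0+0+0+0+0+0+0+0+0+0+0+1+1+1+1 mod 2 = 0
  s[3] = (0000000111111110000000011111111)·(0001101101101000011000011111111) mod 2 = 0+0+0+0+0+0+0+1+0+1+1+0+1+0+0+0+0+0+0+0+0+0+0+1+1+1+1+1+1+1+1 mod 2 = 0
  s[4] = (0000000000000001111111111111111)·(0001101101101000011000011111111) mod 2 = 0+0+0+0+0+0+0+0+0+0+0+0+0+0+0+0+0+1+1+0+0+0+0+1+1+1+1+1+1+1+1 mod 2 = 0
Syndrome = 11000
Non-zero syndrome: error at position 3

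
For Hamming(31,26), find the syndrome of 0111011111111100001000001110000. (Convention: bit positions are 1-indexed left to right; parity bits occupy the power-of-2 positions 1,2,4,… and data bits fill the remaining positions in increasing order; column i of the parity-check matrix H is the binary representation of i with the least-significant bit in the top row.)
Syndrome s = H · r^T (mod 2), r = 0111011111111100001000001110000:
  s[0] = (1010101010101010101010101010101)·(0111011111111100001000001110000) mod 2 = 0+0+1+0+0+0+1+0+1+0+1+0+1+0+0+0+0+0+1+0+0+0+0+0+1+0+1+0+0+0+0 mod 2 = 0
  s[1] = (0110011001100110011001100110011)·(0111011111111100001000001110000) mod 2 = 0+1+1+0+0+1+1+0+0+1+1+0+0+1+0+0+0+0+1+0+0+0+0+0+0+1+1+0+0+0+0 mod 2 = 0
  s[2] = (0001111000011110000111100001111)·(0111011111111100001000001110000) mod 2 = 0+0+0+1+0+1+1+0+0+0+0+1+1+1+0+0+0+0+0+0+0+0+0+0+0+0+0+0+0+0+0 mod 2 = 0
  s[3] = (0000000111111110000000011111111)·(0111011111111100001000001110000) mod 2 = 0+0+0+0+0+0+0+1+1+1+1+1+1+1+0+0+0+0+0+0+0+0+0+0+1+1+1+0+0+0+0 mod 2 = 0
  s[4] = (0000000000000001111111111111111)·(0111011111111100001000001110000) mod 2 = 0+0+0+0+0+0+0+0+0+0+0+0+0+0+0+0+0+0+1+0+0+0+0+0+1+1+1+0+0+0+0 mod 2 = 0
Syndrome = 00000
s = 0: no error detected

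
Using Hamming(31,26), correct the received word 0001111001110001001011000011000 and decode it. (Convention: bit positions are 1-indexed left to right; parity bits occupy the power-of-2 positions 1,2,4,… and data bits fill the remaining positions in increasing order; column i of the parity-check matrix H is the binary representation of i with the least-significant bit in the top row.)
Syndrome s = H · r^T (mod 2), r = 0001111001110001001011000011000:
  s[0] = (1010101010101010101010101010101)·(0001111001110001001011000011000) mod 2 = 0+0+0+0+1+0+1+0+0+0+1+0+0+0+0+0+0+0+1+0+1+0+0+0+0+0+1+0+0+0+0 mod 2 = 0
  s[1] = (0110011001100110011001100110011)·(0001111001110001001011000011000) mod 2 = 0+0+0+0+0+1+1+0+0+1+1+0+0+0+0+0+0+0+1+0+0+1+0+0+0+0+1+0+0+0+0 mod 2 = 1
  s[2] = (0001111000011110000111100001111)·(0001111001110001001011000011000) mod 2 = 0+0+0+1+1+1+1+0+0+0+0+1+0+0+0+0+0+0+0+0+1+1+0+0+0+0+0+1+0+0+0 mod 2 = 0
  s[3] = (0000000111111110000000011111111)·(0001111001110001001011000011000) mod 2 = 0+0+0+0+0+0+0+0+0+1+1+1+0+0+0+0+0+0+0+0+0+0+0+0+0+0+1+1+0+0+0 mod 2 = 1
  s[4] = (0000000000000001111111111111111)·(0001111001110001001011000011000) mod 2 = 0+0+0+0+0+0+0+0+0+0+0+0+0+0+0+1+0+0+1+0+1+1+0+0+0+0+1+1+0+0+0 mod 2 = 0
Syndrome = 01010
Column 10 of H equals this syndrome → error at bit 10 (1-indexed).
Flip bit 10: 0001111001110001001011000011000 → 0001111000110001001011000011000
Extract data bits at positions {3,5,6,7,9,10,11,12,13,14,15,17,18,19,20,21,22,23,24,25,26,27,28,29,30,31}: 01110011000001011000011000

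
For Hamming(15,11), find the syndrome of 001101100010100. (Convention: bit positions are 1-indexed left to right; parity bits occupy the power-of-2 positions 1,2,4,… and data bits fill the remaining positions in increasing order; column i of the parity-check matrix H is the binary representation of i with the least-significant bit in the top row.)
Syndrome s = H · r^T (mod 2), r = 001101100010100:
  s[0] = (101010101010101)·(001101100010100) mod 2 = 0+0+1+0+0+0+1+0+0+0+1+0+1+0+0 mod 2 = 0
  s[1] = (011001100110011)·(001101100010100) mod 2 = 0+0+1+0+0+1+1+0+0+0+1+0+0+0+0 mod 2 = 0
  s[2] = (000111100001111)·(001101100010100) mod 2 = 0+0+0+1+0+1+1+0+0+0+0+0+1+0+0 mod 2 = 0
  s[3] = (000000011111111)·(001101100010100) mod 2 = 0+0+0+0+0+0+0+0+0+0+1+0+1+0+0 mod 2 = 0
Syndrome = 0000
s = 0: no error detected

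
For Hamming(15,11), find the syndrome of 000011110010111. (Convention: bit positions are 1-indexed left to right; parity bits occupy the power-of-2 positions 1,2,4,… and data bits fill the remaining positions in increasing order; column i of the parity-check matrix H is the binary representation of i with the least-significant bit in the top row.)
Syndrome s = H · r^T (mod 2), r = 000011110010111:
  s[0] = (101010101010101)·(000011110010111) mod 2 = 0+0+0+0+1+0+1+0+0+0+1+0+1+0+1 mod 2 = 1
  s[1] = (011001100110011)·(000011110010111) mod 2 = 0+0+0+0+0+1+1+0+0+0+1+0+0+1+1 mod 2 = 1
  s[2] = (000111100001111)·(000011110010111) mod 2 = 0+0+0+0+1+1+1+0+0+0+0+0+1+1+1 mod 2 = 0
  s[3] = (000000011111111)·(000011110010111) mod 2 = 0+0+0+0+0+0+0+1+0+0+1+0+1+1+1 mod 2 = 1
Syndrome = 1101
Non-zero syndrome: error at position 11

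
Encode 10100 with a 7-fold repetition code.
Repeat each bit 7× and concatenate:
1→1111111  0→0000000  1→1111111  0→0000000  0→0000000
Codeword = 11111110000000111111100000000000000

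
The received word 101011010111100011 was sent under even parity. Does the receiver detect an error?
Sum of received bits: 1+0+1+0+1+1+0+1+0+1+1+1+1+0+0+0+1+1 = 11; 11 mod 2 = 1. Result is 1 ≠ 0 → error detected.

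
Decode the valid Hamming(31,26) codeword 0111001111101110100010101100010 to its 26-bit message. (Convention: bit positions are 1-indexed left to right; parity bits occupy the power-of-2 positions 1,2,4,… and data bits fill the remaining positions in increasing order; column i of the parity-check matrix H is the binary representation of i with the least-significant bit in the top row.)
Parity bits occupy power-of-2 positions; data bits are at positions {3,5,6,7,9,10,11,12,13,14,15,17,18,19,20,21,22,23,24,25,26,27,28,29,30,31} (1-indexed).
Extract: c[3]=1 c[5]=0 c[6]=0 c[7]=1 c[9]=1 c[10]=1 c[11]=1 c[12]=0 c[13]=1 c[14]=1 c[15]=1 c[17]=1 c[18]=0 c[19]=0 c[20]=0 c[21]=1 c[22]=0 c[23]=1 c[24]=0 c[25]=1 c[26]=1 c[27]=0 c[28]=0 c[29]=0 c[30]=1 c[31]=0
Data = 10011110111100010101100010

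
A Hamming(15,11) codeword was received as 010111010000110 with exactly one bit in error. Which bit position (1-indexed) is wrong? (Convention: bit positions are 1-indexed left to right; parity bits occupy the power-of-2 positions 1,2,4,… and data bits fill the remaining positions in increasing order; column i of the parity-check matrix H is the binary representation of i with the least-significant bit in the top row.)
Syndrome s = H · r^T (mod 2), r = 010111010000110:
  s[0] = (101010101010101)·(010111010000110) mod 2 = 0+0+0+0+1+0+0+0+0+0+0+0+1+0+0 mod 2 = 0
  s[1] = (011001100110011)·(010111010000110) mod 2 = 0+1+0+0+0+1+0+0+0+0+0+0+0+1+0 mod 2 = 1
  s[2] = (000111100001111)·(010111010000110) mod 2 = 0+0+0+1+1+1+0+0+0+0+0+0+1+1+0 mod 2 = 1
  s[3] = (000000011111111)·(010111010000110) mod 2 = 0+0+0+0+0+0+0+1+0+0+0+0+1+1+0 mod 2 = 1
Syndrome = 0111
Column i of H is the binary representation of i, so the syndrome is the binary index of the flipped bit.
Read s = 0111 with s[0] as LSB: 0·2^0 + 1·2^1 + 1·2^2 + 1·2^3 = 14.
Error is at bit position 14.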